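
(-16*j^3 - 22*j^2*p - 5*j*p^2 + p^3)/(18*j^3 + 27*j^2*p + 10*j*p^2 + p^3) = (-16*j^2 - 6*j*p + p^2)/(18*j^2 + 9*j*p + p^2)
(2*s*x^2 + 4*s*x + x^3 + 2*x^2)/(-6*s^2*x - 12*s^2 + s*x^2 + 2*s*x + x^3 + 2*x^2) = x*(2*s + x)/(-6*s^2 + s*x + x^2)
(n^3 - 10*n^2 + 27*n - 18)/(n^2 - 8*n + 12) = (n^2 - 4*n + 3)/(n - 2)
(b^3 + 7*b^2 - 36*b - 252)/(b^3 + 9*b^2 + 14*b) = (b^2 - 36)/(b*(b + 2))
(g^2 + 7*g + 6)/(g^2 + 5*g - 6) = (g + 1)/(g - 1)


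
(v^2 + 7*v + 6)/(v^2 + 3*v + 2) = (v + 6)/(v + 2)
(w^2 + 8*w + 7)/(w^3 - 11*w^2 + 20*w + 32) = (w + 7)/(w^2 - 12*w + 32)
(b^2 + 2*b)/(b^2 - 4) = b/(b - 2)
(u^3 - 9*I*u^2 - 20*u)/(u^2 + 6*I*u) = (u^2 - 9*I*u - 20)/(u + 6*I)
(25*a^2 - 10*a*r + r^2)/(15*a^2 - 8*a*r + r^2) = (-5*a + r)/(-3*a + r)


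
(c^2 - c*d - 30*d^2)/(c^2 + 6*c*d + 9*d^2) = (c^2 - c*d - 30*d^2)/(c^2 + 6*c*d + 9*d^2)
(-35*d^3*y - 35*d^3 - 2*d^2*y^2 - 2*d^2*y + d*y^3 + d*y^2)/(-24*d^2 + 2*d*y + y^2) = d*(-35*d^2*y - 35*d^2 - 2*d*y^2 - 2*d*y + y^3 + y^2)/(-24*d^2 + 2*d*y + y^2)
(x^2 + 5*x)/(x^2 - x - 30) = x/(x - 6)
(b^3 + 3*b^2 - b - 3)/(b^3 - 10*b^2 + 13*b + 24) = (b^2 + 2*b - 3)/(b^2 - 11*b + 24)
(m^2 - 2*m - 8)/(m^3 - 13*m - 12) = (m + 2)/(m^2 + 4*m + 3)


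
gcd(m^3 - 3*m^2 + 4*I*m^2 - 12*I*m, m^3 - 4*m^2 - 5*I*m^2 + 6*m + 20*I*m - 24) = 1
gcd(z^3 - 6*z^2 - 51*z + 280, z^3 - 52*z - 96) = z - 8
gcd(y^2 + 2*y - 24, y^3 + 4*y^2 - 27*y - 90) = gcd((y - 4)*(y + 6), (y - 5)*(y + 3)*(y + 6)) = y + 6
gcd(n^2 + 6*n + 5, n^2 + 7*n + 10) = n + 5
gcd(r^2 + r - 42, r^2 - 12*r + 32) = 1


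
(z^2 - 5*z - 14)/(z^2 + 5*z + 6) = (z - 7)/(z + 3)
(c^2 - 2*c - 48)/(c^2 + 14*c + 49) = (c^2 - 2*c - 48)/(c^2 + 14*c + 49)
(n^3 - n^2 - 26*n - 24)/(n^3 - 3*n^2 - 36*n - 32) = (n - 6)/(n - 8)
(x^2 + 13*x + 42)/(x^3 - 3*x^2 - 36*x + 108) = (x + 7)/(x^2 - 9*x + 18)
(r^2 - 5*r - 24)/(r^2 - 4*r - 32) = (r + 3)/(r + 4)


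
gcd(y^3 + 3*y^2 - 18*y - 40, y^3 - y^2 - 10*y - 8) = y^2 - 2*y - 8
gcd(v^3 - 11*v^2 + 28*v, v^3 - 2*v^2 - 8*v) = v^2 - 4*v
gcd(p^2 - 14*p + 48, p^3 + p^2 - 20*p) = 1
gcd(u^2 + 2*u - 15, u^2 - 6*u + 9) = u - 3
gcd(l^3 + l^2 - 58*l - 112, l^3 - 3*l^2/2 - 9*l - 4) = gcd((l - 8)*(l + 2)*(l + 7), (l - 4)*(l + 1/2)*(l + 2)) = l + 2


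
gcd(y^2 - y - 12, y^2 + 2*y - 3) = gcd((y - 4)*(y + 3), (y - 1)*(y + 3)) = y + 3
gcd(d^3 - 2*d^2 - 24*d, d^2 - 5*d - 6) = d - 6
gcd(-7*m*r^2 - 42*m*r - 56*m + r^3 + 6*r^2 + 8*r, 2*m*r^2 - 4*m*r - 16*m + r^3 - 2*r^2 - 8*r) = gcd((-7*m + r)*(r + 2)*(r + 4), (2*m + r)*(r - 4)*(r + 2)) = r + 2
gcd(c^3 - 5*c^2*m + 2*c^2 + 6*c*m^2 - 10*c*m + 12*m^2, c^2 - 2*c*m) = c - 2*m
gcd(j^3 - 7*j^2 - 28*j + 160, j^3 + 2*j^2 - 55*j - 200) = j^2 - 3*j - 40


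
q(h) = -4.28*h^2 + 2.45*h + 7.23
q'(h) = 2.45 - 8.56*h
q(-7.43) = -247.25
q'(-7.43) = 66.05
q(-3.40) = -50.58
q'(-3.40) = 31.55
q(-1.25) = -2.52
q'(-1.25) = 13.15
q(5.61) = -113.73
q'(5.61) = -45.57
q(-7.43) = -247.25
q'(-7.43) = 66.05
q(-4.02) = -71.79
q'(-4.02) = 36.86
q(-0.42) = 5.45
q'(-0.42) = 6.05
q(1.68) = -0.73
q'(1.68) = -11.93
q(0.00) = 7.23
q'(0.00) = 2.45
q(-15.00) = -992.52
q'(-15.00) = 130.85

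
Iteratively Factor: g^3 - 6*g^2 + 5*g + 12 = (g - 3)*(g^2 - 3*g - 4) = (g - 4)*(g - 3)*(g + 1)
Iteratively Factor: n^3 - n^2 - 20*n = (n - 5)*(n^2 + 4*n) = n*(n - 5)*(n + 4)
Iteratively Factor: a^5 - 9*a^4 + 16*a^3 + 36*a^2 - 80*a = (a)*(a^4 - 9*a^3 + 16*a^2 + 36*a - 80) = a*(a - 5)*(a^3 - 4*a^2 - 4*a + 16) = a*(a - 5)*(a - 2)*(a^2 - 2*a - 8) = a*(a - 5)*(a - 2)*(a + 2)*(a - 4)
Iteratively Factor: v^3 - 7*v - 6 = (v - 3)*(v^2 + 3*v + 2) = (v - 3)*(v + 2)*(v + 1)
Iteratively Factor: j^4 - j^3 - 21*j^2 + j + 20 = (j - 1)*(j^3 - 21*j - 20) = (j - 5)*(j - 1)*(j^2 + 5*j + 4) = (j - 5)*(j - 1)*(j + 1)*(j + 4)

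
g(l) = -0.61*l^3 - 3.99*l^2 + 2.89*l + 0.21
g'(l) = -1.83*l^2 - 7.98*l + 2.89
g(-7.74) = 21.66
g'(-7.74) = -44.98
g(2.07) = -16.31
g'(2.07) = -21.47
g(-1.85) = -14.93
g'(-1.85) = 11.39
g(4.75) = -141.46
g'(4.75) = -76.30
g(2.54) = -28.19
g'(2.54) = -29.19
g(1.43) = -5.60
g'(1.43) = -12.26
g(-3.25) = -30.39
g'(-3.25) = 9.50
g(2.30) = -21.67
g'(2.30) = -25.14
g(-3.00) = -27.90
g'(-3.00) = 10.36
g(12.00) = -1593.75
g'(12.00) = -356.39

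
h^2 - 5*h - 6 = (h - 6)*(h + 1)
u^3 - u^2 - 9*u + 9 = (u - 3)*(u - 1)*(u + 3)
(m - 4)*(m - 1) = m^2 - 5*m + 4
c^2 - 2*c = c*(c - 2)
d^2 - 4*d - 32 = (d - 8)*(d + 4)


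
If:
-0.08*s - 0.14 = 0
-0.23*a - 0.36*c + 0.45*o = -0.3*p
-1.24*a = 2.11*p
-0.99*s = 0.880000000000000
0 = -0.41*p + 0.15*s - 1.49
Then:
No Solution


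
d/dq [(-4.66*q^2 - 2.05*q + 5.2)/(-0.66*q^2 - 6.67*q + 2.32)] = (29.7292*q^2 - 14.7584*q + 29.928)/(0.4356*q^4 + 8.8044*q^3 + 41.4265*q^2 - 30.9488*q + 5.3824)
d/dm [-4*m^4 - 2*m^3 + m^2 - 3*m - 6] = -16*m^3 - 6*m^2 + 2*m - 3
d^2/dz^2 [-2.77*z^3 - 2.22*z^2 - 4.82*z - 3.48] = -16.62*z - 4.44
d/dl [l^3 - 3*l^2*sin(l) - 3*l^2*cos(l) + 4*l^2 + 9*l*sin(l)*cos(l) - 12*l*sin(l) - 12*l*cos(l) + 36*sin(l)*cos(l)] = -3*sqrt(2)*l^2*cos(l + pi/4) + 3*l^2 + 6*l*sin(l) - 18*l*cos(l) + 9*l*cos(2*l) + 8*l + 9*sin(2*l)/2 - 12*sqrt(2)*sin(l + pi/4) + 36*cos(2*l)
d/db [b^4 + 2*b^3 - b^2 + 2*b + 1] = 4*b^3 + 6*b^2 - 2*b + 2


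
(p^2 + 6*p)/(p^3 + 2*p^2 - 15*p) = (p + 6)/(p^2 + 2*p - 15)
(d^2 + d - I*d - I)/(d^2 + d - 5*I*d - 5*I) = (d - I)/(d - 5*I)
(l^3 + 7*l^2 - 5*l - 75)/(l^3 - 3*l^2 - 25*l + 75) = (l + 5)/(l - 5)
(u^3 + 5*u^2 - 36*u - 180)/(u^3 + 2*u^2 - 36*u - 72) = (u + 5)/(u + 2)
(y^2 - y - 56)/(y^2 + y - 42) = (y - 8)/(y - 6)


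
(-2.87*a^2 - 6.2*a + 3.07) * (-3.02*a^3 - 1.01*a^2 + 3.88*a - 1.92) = 8.6674*a^5 + 21.6227*a^4 - 14.145*a^3 - 21.6463*a^2 + 23.8156*a - 5.8944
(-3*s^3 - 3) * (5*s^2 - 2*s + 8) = -15*s^5 + 6*s^4 - 24*s^3 - 15*s^2 + 6*s - 24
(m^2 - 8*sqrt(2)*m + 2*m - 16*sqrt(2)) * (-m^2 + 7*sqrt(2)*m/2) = -m^4 - 2*m^3 + 23*sqrt(2)*m^3/2 - 56*m^2 + 23*sqrt(2)*m^2 - 112*m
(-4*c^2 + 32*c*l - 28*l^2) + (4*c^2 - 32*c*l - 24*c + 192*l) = -24*c - 28*l^2 + 192*l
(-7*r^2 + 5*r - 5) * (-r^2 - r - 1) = 7*r^4 + 2*r^3 + 7*r^2 + 5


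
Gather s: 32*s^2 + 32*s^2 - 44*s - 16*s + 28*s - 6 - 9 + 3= 64*s^2 - 32*s - 12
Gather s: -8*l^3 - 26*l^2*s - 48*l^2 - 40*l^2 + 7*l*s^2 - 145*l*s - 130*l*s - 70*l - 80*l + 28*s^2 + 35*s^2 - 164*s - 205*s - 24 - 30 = -8*l^3 - 88*l^2 - 150*l + s^2*(7*l + 63) + s*(-26*l^2 - 275*l - 369) - 54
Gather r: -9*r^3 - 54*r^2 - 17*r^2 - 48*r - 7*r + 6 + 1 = -9*r^3 - 71*r^2 - 55*r + 7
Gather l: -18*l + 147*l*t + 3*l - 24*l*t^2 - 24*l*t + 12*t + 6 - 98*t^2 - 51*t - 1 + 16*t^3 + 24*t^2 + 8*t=l*(-24*t^2 + 123*t - 15) + 16*t^3 - 74*t^2 - 31*t + 5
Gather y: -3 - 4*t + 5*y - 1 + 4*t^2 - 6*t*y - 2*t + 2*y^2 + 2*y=4*t^2 - 6*t + 2*y^2 + y*(7 - 6*t) - 4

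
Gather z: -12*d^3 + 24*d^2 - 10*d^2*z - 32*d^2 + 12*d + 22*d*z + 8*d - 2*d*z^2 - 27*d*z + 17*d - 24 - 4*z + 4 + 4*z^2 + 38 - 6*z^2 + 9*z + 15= -12*d^3 - 8*d^2 + 37*d + z^2*(-2*d - 2) + z*(-10*d^2 - 5*d + 5) + 33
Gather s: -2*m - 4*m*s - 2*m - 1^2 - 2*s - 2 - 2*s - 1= -4*m + s*(-4*m - 4) - 4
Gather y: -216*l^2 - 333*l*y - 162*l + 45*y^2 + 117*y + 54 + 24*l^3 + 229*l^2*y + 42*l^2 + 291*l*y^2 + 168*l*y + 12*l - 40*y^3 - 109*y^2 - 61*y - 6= 24*l^3 - 174*l^2 - 150*l - 40*y^3 + y^2*(291*l - 64) + y*(229*l^2 - 165*l + 56) + 48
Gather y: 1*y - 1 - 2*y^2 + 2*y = -2*y^2 + 3*y - 1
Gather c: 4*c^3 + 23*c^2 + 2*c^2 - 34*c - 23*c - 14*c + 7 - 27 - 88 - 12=4*c^3 + 25*c^2 - 71*c - 120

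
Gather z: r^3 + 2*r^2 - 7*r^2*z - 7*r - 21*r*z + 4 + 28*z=r^3 + 2*r^2 - 7*r + z*(-7*r^2 - 21*r + 28) + 4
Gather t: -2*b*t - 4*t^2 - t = -4*t^2 + t*(-2*b - 1)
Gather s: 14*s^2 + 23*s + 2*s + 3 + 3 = 14*s^2 + 25*s + 6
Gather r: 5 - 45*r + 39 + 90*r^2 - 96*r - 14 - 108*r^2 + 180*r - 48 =-18*r^2 + 39*r - 18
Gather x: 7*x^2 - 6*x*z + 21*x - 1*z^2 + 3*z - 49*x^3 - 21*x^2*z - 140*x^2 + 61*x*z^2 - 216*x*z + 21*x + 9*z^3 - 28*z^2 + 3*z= -49*x^3 + x^2*(-21*z - 133) + x*(61*z^2 - 222*z + 42) + 9*z^3 - 29*z^2 + 6*z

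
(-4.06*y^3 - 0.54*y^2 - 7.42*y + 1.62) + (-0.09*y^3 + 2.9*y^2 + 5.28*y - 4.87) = -4.15*y^3 + 2.36*y^2 - 2.14*y - 3.25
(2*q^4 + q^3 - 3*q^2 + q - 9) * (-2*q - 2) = -4*q^5 - 6*q^4 + 4*q^3 + 4*q^2 + 16*q + 18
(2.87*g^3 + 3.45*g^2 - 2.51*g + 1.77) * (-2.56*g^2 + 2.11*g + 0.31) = -7.3472*g^5 - 2.7763*g^4 + 14.5948*g^3 - 8.7578*g^2 + 2.9566*g + 0.5487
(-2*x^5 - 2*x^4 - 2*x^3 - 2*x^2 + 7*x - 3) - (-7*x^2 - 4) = -2*x^5 - 2*x^4 - 2*x^3 + 5*x^2 + 7*x + 1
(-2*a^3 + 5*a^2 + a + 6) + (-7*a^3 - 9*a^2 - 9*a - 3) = -9*a^3 - 4*a^2 - 8*a + 3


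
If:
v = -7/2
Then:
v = -7/2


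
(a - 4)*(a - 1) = a^2 - 5*a + 4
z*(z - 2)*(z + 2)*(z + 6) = z^4 + 6*z^3 - 4*z^2 - 24*z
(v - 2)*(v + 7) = v^2 + 5*v - 14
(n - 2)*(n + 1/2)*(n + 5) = n^3 + 7*n^2/2 - 17*n/2 - 5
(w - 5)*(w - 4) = w^2 - 9*w + 20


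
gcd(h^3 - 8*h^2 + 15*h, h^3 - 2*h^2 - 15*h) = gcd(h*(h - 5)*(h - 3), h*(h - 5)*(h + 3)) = h^2 - 5*h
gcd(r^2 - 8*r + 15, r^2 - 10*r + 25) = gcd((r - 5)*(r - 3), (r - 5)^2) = r - 5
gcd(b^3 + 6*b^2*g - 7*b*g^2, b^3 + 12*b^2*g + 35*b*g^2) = b^2 + 7*b*g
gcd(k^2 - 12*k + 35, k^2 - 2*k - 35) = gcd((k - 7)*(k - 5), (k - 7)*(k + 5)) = k - 7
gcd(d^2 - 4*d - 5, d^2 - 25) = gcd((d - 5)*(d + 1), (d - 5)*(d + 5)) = d - 5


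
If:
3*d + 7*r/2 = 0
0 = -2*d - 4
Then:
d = -2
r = 12/7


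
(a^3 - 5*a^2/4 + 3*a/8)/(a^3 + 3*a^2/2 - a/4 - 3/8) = a*(4*a - 3)/(4*a^2 + 8*a + 3)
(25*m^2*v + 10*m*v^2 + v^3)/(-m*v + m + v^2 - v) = v*(25*m^2 + 10*m*v + v^2)/(-m*v + m + v^2 - v)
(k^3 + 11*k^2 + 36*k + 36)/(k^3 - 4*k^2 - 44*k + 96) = (k^2 + 5*k + 6)/(k^2 - 10*k + 16)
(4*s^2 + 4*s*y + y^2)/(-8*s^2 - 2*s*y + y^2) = (2*s + y)/(-4*s + y)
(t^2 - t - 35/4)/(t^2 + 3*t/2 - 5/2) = (t - 7/2)/(t - 1)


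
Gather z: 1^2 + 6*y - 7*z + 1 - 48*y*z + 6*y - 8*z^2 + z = 12*y - 8*z^2 + z*(-48*y - 6) + 2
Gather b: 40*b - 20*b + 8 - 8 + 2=20*b + 2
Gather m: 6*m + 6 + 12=6*m + 18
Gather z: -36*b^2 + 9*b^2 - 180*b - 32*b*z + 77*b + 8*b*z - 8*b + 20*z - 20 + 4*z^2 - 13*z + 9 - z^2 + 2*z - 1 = -27*b^2 - 111*b + 3*z^2 + z*(9 - 24*b) - 12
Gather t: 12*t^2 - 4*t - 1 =12*t^2 - 4*t - 1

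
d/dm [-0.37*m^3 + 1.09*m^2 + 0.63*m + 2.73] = -1.11*m^2 + 2.18*m + 0.63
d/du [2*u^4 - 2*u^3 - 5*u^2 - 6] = 2*u*(4*u^2 - 3*u - 5)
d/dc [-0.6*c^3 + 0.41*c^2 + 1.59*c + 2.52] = -1.8*c^2 + 0.82*c + 1.59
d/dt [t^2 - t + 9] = 2*t - 1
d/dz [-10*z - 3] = -10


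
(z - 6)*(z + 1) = z^2 - 5*z - 6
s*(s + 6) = s^2 + 6*s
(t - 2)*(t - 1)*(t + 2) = t^3 - t^2 - 4*t + 4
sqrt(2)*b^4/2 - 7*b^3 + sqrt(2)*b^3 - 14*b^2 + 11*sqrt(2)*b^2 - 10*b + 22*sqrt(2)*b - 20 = (b - 5*sqrt(2))*(b - sqrt(2))^2*(sqrt(2)*b/2 + sqrt(2))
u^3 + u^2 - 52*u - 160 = (u - 8)*(u + 4)*(u + 5)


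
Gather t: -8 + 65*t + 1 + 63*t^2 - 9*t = 63*t^2 + 56*t - 7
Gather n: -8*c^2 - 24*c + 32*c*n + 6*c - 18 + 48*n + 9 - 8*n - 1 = -8*c^2 - 18*c + n*(32*c + 40) - 10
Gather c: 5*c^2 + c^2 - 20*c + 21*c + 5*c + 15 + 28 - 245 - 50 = 6*c^2 + 6*c - 252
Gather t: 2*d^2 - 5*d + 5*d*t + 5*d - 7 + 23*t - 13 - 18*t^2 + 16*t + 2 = 2*d^2 - 18*t^2 + t*(5*d + 39) - 18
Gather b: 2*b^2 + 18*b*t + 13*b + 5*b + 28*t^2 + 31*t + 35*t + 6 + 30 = 2*b^2 + b*(18*t + 18) + 28*t^2 + 66*t + 36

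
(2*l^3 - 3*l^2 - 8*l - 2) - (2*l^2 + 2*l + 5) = 2*l^3 - 5*l^2 - 10*l - 7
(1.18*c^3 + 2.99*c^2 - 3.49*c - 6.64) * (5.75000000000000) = 6.785*c^3 + 17.1925*c^2 - 20.0675*c - 38.18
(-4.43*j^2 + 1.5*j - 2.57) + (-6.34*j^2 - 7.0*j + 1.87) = -10.77*j^2 - 5.5*j - 0.7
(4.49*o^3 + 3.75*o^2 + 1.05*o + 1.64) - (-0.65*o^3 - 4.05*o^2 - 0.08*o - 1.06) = 5.14*o^3 + 7.8*o^2 + 1.13*o + 2.7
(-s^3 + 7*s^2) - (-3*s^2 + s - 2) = -s^3 + 10*s^2 - s + 2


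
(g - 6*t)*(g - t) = g^2 - 7*g*t + 6*t^2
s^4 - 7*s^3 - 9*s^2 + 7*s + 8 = (s - 8)*(s - 1)*(s + 1)^2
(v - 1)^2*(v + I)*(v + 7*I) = v^4 - 2*v^3 + 8*I*v^3 - 6*v^2 - 16*I*v^2 + 14*v + 8*I*v - 7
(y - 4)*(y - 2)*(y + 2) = y^3 - 4*y^2 - 4*y + 16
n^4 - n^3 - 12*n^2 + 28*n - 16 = (n - 2)^2*(n - 1)*(n + 4)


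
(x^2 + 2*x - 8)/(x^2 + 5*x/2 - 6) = 2*(x - 2)/(2*x - 3)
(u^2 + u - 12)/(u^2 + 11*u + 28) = (u - 3)/(u + 7)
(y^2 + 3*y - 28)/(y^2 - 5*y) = (y^2 + 3*y - 28)/(y*(y - 5))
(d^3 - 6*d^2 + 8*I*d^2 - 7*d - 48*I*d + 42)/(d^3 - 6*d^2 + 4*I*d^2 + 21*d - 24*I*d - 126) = (d + I)/(d - 3*I)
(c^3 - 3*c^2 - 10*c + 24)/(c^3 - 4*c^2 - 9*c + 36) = (c - 2)/(c - 3)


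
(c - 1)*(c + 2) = c^2 + c - 2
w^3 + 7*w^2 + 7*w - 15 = (w - 1)*(w + 3)*(w + 5)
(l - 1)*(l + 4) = l^2 + 3*l - 4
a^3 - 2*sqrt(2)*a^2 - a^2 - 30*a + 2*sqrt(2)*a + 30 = (a - 1)*(a - 5*sqrt(2))*(a + 3*sqrt(2))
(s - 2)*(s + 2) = s^2 - 4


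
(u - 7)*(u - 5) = u^2 - 12*u + 35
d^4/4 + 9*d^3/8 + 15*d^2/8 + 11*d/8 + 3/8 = (d/2 + 1/2)^2*(d + 1)*(d + 3/2)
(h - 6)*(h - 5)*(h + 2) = h^3 - 9*h^2 + 8*h + 60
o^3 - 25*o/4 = o*(o - 5/2)*(o + 5/2)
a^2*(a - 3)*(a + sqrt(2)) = a^4 - 3*a^3 + sqrt(2)*a^3 - 3*sqrt(2)*a^2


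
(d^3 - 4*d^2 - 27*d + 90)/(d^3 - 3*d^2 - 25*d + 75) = (d - 6)/(d - 5)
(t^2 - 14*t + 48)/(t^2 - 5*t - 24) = (t - 6)/(t + 3)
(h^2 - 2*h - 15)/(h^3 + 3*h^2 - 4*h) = (h^2 - 2*h - 15)/(h*(h^2 + 3*h - 4))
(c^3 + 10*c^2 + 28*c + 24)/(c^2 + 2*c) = c + 8 + 12/c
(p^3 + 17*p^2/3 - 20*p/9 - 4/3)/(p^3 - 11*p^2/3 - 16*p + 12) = (p^2 + 19*p/3 + 2)/(p^2 - 3*p - 18)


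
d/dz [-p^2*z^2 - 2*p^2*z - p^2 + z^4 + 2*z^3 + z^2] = -2*p^2*z - 2*p^2 + 4*z^3 + 6*z^2 + 2*z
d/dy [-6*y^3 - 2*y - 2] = -18*y^2 - 2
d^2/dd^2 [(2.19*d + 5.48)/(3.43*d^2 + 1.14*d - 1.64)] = ((2.19*d + 5.48)*(6.86*d + 1.14)*(13.72*d + 2.28) - (45.0702*d + 42.586)*(3.43*d^2 + 1.14*d - 1.64))/(3.43*d^2 + 1.14*d - 1.64)^3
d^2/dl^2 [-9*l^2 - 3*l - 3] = -18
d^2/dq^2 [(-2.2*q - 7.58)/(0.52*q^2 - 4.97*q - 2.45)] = ((1.04*q - 4.97)*(2.08*q - 9.94)*(2.2*q + 7.58) + (6.864*q - 13.9848)*(-0.52*q^2 + 4.97*q + 2.45))/(-0.52*q^2 + 4.97*q + 2.45)^3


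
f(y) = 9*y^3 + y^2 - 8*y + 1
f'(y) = 27*y^2 + 2*y - 8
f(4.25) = 675.95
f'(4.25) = 488.19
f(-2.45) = -105.75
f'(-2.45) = 149.17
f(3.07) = 246.27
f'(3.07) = 252.61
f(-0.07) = 1.56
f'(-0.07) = -8.01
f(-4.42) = -721.26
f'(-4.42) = 510.64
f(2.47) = 122.96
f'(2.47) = 161.66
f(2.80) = 184.01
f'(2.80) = 209.28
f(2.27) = 93.27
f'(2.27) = 135.67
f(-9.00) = -6407.00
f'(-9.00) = 2161.00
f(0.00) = 1.00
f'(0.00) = -8.00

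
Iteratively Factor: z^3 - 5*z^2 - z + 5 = (z + 1)*(z^2 - 6*z + 5) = (z - 1)*(z + 1)*(z - 5)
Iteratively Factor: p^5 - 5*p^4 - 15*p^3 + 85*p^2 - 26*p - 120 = (p - 3)*(p^4 - 2*p^3 - 21*p^2 + 22*p + 40) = (p - 5)*(p - 3)*(p^3 + 3*p^2 - 6*p - 8) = (p - 5)*(p - 3)*(p - 2)*(p^2 + 5*p + 4) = (p - 5)*(p - 3)*(p - 2)*(p + 4)*(p + 1)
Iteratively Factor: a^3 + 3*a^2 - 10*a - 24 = (a + 4)*(a^2 - a - 6) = (a - 3)*(a + 4)*(a + 2)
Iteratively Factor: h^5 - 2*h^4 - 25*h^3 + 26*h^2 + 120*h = (h + 4)*(h^4 - 6*h^3 - h^2 + 30*h) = h*(h + 4)*(h^3 - 6*h^2 - h + 30) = h*(h - 5)*(h + 4)*(h^2 - h - 6) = h*(h - 5)*(h - 3)*(h + 4)*(h + 2)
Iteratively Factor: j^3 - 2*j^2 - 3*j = (j + 1)*(j^2 - 3*j) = (j - 3)*(j + 1)*(j)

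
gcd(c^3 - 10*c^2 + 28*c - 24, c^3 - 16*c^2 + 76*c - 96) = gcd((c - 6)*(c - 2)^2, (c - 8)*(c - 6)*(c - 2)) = c^2 - 8*c + 12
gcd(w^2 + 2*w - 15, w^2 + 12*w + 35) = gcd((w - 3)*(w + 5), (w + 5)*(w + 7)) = w + 5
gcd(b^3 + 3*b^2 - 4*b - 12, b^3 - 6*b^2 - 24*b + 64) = b - 2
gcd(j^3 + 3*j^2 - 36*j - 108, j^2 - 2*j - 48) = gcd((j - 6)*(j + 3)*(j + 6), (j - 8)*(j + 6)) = j + 6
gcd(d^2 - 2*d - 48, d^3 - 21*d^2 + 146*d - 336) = d - 8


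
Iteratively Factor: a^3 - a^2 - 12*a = (a + 3)*(a^2 - 4*a) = (a - 4)*(a + 3)*(a)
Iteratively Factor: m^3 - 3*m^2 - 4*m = (m + 1)*(m^2 - 4*m) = m*(m + 1)*(m - 4)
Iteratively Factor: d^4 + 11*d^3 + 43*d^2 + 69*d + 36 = (d + 4)*(d^3 + 7*d^2 + 15*d + 9) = (d + 1)*(d + 4)*(d^2 + 6*d + 9) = (d + 1)*(d + 3)*(d + 4)*(d + 3)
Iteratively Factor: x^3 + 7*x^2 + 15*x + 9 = (x + 3)*(x^2 + 4*x + 3) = (x + 3)^2*(x + 1)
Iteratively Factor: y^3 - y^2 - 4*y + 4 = (y + 2)*(y^2 - 3*y + 2) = (y - 2)*(y + 2)*(y - 1)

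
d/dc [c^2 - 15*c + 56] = 2*c - 15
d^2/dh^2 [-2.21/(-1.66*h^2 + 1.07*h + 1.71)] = (12.179752*h^2 - 7.850804*h - 2.21*(3.32*h - 1.07)*(6.64*h - 2.14) - 12.546612)/(-1.66*h^2 + 1.07*h + 1.71)^3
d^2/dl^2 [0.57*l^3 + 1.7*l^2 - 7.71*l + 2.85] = 3.42*l + 3.4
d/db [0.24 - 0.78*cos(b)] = 0.78*sin(b)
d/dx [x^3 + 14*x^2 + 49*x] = 3*x^2 + 28*x + 49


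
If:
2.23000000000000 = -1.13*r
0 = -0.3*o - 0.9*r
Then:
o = 5.92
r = -1.97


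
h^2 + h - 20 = (h - 4)*(h + 5)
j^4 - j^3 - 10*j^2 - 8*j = j*(j - 4)*(j + 1)*(j + 2)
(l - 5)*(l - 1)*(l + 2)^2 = l^4 - 2*l^3 - 15*l^2 - 4*l + 20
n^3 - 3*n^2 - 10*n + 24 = (n - 4)*(n - 2)*(n + 3)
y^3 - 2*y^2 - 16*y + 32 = (y - 4)*(y - 2)*(y + 4)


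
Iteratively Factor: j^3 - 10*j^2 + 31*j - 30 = (j - 5)*(j^2 - 5*j + 6) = (j - 5)*(j - 2)*(j - 3)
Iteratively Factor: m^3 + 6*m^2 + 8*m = (m + 2)*(m^2 + 4*m) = (m + 2)*(m + 4)*(m)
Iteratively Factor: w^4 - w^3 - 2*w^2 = (w)*(w^3 - w^2 - 2*w) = w*(w - 2)*(w^2 + w) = w^2*(w - 2)*(w + 1)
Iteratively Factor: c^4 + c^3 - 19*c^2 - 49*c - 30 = (c + 2)*(c^3 - c^2 - 17*c - 15) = (c + 1)*(c + 2)*(c^2 - 2*c - 15) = (c - 5)*(c + 1)*(c + 2)*(c + 3)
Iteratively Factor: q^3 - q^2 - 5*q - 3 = (q - 3)*(q^2 + 2*q + 1) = (q - 3)*(q + 1)*(q + 1)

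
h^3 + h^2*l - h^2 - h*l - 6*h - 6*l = (h - 3)*(h + 2)*(h + l)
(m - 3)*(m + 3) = m^2 - 9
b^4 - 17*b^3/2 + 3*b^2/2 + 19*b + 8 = (b - 8)*(b - 2)*(b + 1/2)*(b + 1)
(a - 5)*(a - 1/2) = a^2 - 11*a/2 + 5/2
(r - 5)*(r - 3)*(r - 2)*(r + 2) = r^4 - 8*r^3 + 11*r^2 + 32*r - 60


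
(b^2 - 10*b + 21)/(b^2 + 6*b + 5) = (b^2 - 10*b + 21)/(b^2 + 6*b + 5)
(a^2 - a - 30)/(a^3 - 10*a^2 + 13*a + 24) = (a^2 - a - 30)/(a^3 - 10*a^2 + 13*a + 24)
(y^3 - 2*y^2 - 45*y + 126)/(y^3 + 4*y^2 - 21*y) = (y - 6)/y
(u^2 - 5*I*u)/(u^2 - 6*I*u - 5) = u/(u - I)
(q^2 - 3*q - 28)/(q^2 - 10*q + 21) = (q + 4)/(q - 3)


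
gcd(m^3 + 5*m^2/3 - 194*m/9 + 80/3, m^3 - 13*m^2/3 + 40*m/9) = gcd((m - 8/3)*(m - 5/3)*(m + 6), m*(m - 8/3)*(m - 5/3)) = m^2 - 13*m/3 + 40/9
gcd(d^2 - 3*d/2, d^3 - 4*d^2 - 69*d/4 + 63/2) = d - 3/2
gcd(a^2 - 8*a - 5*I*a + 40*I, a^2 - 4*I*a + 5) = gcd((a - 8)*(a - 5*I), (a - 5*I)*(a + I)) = a - 5*I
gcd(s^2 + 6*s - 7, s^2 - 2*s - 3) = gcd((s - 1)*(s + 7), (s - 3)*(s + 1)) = 1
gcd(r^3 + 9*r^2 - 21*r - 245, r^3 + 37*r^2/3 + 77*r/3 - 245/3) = r^2 + 14*r + 49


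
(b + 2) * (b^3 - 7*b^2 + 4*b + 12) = b^4 - 5*b^3 - 10*b^2 + 20*b + 24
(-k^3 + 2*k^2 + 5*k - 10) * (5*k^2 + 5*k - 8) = -5*k^5 + 5*k^4 + 43*k^3 - 41*k^2 - 90*k + 80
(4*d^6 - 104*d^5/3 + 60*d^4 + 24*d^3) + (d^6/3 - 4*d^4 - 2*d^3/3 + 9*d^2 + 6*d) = 13*d^6/3 - 104*d^5/3 + 56*d^4 + 70*d^3/3 + 9*d^2 + 6*d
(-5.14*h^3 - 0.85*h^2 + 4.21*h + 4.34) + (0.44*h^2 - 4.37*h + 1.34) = -5.14*h^3 - 0.41*h^2 - 0.16*h + 5.68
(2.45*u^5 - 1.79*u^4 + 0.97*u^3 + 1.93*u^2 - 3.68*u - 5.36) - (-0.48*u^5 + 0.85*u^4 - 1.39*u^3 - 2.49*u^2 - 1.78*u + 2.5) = 2.93*u^5 - 2.64*u^4 + 2.36*u^3 + 4.42*u^2 - 1.9*u - 7.86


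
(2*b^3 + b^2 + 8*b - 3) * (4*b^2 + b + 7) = 8*b^5 + 6*b^4 + 47*b^3 + 3*b^2 + 53*b - 21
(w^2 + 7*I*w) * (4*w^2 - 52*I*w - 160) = 4*w^4 - 24*I*w^3 + 204*w^2 - 1120*I*w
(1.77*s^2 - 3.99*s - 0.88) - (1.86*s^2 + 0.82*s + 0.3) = -0.0900000000000001*s^2 - 4.81*s - 1.18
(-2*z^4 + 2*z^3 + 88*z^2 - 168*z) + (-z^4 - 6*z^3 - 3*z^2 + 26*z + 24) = -3*z^4 - 4*z^3 + 85*z^2 - 142*z + 24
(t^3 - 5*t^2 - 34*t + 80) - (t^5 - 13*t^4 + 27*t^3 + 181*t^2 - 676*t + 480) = -t^5 + 13*t^4 - 26*t^3 - 186*t^2 + 642*t - 400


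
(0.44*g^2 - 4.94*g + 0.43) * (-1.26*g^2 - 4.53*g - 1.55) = -0.5544*g^4 + 4.2312*g^3 + 21.1544*g^2 + 5.7091*g - 0.6665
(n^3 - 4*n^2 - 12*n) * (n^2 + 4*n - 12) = n^5 - 40*n^3 + 144*n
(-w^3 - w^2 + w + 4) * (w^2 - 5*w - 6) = -w^5 + 4*w^4 + 12*w^3 + 5*w^2 - 26*w - 24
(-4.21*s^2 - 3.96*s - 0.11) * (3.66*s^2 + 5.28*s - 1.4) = -15.4086*s^4 - 36.7224*s^3 - 15.4174*s^2 + 4.9632*s + 0.154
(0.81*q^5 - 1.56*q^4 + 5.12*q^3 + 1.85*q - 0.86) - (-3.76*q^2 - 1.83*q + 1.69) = 0.81*q^5 - 1.56*q^4 + 5.12*q^3 + 3.76*q^2 + 3.68*q - 2.55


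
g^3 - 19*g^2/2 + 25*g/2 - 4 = (g - 8)*(g - 1)*(g - 1/2)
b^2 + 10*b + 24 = (b + 4)*(b + 6)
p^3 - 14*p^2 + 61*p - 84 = (p - 7)*(p - 4)*(p - 3)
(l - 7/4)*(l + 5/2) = l^2 + 3*l/4 - 35/8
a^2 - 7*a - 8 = (a - 8)*(a + 1)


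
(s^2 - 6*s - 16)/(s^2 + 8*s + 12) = (s - 8)/(s + 6)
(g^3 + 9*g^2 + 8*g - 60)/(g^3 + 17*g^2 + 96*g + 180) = (g - 2)/(g + 6)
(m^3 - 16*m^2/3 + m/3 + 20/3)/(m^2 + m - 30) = (3*m^2 - m - 4)/(3*(m + 6))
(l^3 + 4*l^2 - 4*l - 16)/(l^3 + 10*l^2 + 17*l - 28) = (l^2 - 4)/(l^2 + 6*l - 7)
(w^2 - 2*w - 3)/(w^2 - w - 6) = (w + 1)/(w + 2)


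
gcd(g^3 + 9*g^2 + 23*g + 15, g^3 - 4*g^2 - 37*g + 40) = g + 5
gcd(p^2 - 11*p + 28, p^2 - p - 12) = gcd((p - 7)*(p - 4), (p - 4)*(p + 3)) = p - 4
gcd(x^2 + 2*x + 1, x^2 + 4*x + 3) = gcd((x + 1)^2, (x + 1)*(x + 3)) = x + 1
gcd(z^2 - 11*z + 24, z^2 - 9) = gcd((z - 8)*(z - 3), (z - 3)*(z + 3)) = z - 3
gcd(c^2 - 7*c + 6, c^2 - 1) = c - 1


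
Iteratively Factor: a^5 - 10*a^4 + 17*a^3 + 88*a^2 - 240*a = (a)*(a^4 - 10*a^3 + 17*a^2 + 88*a - 240) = a*(a - 4)*(a^3 - 6*a^2 - 7*a + 60) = a*(a - 4)^2*(a^2 - 2*a - 15) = a*(a - 4)^2*(a + 3)*(a - 5)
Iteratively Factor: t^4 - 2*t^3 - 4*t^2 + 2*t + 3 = (t + 1)*(t^3 - 3*t^2 - t + 3) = (t - 3)*(t + 1)*(t^2 - 1) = (t - 3)*(t - 1)*(t + 1)*(t + 1)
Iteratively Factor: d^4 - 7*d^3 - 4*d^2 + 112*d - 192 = (d - 3)*(d^3 - 4*d^2 - 16*d + 64) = (d - 4)*(d - 3)*(d^2 - 16) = (d - 4)^2*(d - 3)*(d + 4)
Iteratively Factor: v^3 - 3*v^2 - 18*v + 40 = (v - 5)*(v^2 + 2*v - 8) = (v - 5)*(v - 2)*(v + 4)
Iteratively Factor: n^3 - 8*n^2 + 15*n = (n - 5)*(n^2 - 3*n) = n*(n - 5)*(n - 3)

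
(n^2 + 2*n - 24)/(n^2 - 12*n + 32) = (n + 6)/(n - 8)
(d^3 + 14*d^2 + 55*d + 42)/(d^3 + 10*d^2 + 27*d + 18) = (d + 7)/(d + 3)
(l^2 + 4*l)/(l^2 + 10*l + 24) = l/(l + 6)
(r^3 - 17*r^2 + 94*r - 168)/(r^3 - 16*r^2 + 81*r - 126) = (r - 4)/(r - 3)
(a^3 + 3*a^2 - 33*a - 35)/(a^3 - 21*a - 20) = (a + 7)/(a + 4)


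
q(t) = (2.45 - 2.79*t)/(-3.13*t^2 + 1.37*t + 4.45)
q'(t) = (2.45 - 2.79*t)*(6.26*t - 1.37)/(-3.13*t^2 + 1.37*t + 4.45)^2 - 2.79/(-3.13*t^2 + 1.37*t + 4.45)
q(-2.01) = -0.74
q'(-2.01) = -0.68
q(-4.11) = -0.26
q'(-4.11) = -0.08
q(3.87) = 0.22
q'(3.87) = -0.06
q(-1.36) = -1.95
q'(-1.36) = -5.15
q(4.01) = 0.22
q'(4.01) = -0.06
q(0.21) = 0.41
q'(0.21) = -0.61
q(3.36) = 0.26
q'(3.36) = -0.09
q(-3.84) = -0.28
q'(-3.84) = -0.09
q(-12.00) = -0.08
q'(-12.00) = -0.01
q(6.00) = 0.14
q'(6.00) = -0.02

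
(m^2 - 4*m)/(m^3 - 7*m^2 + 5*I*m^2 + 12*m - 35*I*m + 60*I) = m/(m^2 + m*(-3 + 5*I) - 15*I)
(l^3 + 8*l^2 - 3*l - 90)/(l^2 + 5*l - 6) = (l^2 + 2*l - 15)/(l - 1)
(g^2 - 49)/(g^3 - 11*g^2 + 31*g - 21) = (g + 7)/(g^2 - 4*g + 3)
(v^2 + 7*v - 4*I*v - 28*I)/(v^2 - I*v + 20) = (v^2 + v*(7 - 4*I) - 28*I)/(v^2 - I*v + 20)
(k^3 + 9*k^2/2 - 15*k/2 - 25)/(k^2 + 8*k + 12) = (2*k^2 + 5*k - 25)/(2*(k + 6))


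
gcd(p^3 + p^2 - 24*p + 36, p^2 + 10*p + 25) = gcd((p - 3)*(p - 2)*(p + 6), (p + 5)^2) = 1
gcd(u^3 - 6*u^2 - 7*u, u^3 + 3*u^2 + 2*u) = u^2 + u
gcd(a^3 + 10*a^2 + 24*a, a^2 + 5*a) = a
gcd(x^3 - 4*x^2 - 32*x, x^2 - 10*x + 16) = x - 8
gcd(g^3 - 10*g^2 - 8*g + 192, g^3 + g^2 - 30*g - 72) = g^2 - 2*g - 24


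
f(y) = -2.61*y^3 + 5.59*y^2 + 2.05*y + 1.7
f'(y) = -7.83*y^2 + 11.18*y + 2.05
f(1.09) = 7.20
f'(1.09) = 4.93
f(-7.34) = 1319.93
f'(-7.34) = -501.86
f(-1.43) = 17.83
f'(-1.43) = -29.95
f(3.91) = -60.84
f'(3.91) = -73.94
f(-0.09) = 1.56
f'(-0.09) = 0.98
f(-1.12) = 10.08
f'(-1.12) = -20.29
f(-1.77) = 30.06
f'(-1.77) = -42.27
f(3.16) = -18.36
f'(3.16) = -40.81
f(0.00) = 1.70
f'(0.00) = 2.05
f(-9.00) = 2338.73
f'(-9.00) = -732.80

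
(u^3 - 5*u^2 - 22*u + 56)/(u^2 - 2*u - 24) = (u^2 - 9*u + 14)/(u - 6)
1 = 1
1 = 1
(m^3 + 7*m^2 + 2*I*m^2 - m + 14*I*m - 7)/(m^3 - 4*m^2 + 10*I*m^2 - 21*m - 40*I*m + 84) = (m^3 + m^2*(7 + 2*I) + m*(-1 + 14*I) - 7)/(m^3 + m^2*(-4 + 10*I) + m*(-21 - 40*I) + 84)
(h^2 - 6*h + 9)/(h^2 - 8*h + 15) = (h - 3)/(h - 5)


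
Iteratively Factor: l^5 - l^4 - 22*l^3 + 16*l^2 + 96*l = (l + 4)*(l^4 - 5*l^3 - 2*l^2 + 24*l) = (l - 4)*(l + 4)*(l^3 - l^2 - 6*l) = (l - 4)*(l + 2)*(l + 4)*(l^2 - 3*l) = (l - 4)*(l - 3)*(l + 2)*(l + 4)*(l)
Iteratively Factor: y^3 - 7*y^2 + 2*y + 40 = (y + 2)*(y^2 - 9*y + 20) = (y - 5)*(y + 2)*(y - 4)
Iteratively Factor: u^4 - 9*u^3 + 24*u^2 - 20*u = (u)*(u^3 - 9*u^2 + 24*u - 20) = u*(u - 2)*(u^2 - 7*u + 10) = u*(u - 5)*(u - 2)*(u - 2)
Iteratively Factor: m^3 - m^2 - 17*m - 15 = (m - 5)*(m^2 + 4*m + 3) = (m - 5)*(m + 1)*(m + 3)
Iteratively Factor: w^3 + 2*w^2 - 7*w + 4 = (w - 1)*(w^2 + 3*w - 4) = (w - 1)^2*(w + 4)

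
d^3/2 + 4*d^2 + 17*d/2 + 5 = (d/2 + 1)*(d + 1)*(d + 5)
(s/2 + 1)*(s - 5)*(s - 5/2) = s^3/2 - 11*s^2/4 - 5*s/4 + 25/2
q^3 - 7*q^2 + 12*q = q*(q - 4)*(q - 3)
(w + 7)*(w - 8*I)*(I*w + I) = I*w^3 + 8*w^2 + 8*I*w^2 + 64*w + 7*I*w + 56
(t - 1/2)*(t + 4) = t^2 + 7*t/2 - 2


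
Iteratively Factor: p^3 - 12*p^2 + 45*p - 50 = (p - 2)*(p^2 - 10*p + 25) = (p - 5)*(p - 2)*(p - 5)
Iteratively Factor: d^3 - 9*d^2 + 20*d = (d - 4)*(d^2 - 5*d) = d*(d - 4)*(d - 5)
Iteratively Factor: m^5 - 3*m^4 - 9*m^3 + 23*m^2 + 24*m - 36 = (m - 3)*(m^4 - 9*m^2 - 4*m + 12) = (m - 3)*(m + 2)*(m^3 - 2*m^2 - 5*m + 6) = (m - 3)^2*(m + 2)*(m^2 + m - 2) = (m - 3)^2*(m - 1)*(m + 2)*(m + 2)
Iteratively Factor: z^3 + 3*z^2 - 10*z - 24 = (z - 3)*(z^2 + 6*z + 8) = (z - 3)*(z + 4)*(z + 2)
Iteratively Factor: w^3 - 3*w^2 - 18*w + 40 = (w - 2)*(w^2 - w - 20) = (w - 2)*(w + 4)*(w - 5)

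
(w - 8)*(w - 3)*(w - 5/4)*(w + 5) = w^4 - 29*w^3/4 - 47*w^2/2 + 635*w/4 - 150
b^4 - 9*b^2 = b^2*(b - 3)*(b + 3)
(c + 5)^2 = c^2 + 10*c + 25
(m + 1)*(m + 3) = m^2 + 4*m + 3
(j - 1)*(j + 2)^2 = j^3 + 3*j^2 - 4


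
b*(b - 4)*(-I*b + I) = -I*b^3 + 5*I*b^2 - 4*I*b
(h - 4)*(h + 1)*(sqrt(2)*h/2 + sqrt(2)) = sqrt(2)*h^3/2 - sqrt(2)*h^2/2 - 5*sqrt(2)*h - 4*sqrt(2)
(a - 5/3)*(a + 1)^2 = a^3 + a^2/3 - 7*a/3 - 5/3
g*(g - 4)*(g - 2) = g^3 - 6*g^2 + 8*g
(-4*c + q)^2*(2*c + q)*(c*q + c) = 32*c^4*q + 32*c^4 - 6*c^2*q^3 - 6*c^2*q^2 + c*q^4 + c*q^3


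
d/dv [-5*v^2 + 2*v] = 2 - 10*v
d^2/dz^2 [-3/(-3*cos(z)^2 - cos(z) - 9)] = 3*(-36*sin(z)^4 - 89*sin(z)^2 + 81*cos(z)/4 - 9*cos(3*z)/4 + 73)/(-3*sin(z)^2 + cos(z) + 12)^3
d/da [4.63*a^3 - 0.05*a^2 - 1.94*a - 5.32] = 13.89*a^2 - 0.1*a - 1.94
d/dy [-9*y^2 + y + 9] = 1 - 18*y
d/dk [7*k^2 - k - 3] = 14*k - 1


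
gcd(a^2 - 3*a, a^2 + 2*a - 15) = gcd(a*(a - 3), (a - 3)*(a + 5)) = a - 3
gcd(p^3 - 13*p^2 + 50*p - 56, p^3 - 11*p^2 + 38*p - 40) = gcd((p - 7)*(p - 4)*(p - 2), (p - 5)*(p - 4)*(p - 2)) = p^2 - 6*p + 8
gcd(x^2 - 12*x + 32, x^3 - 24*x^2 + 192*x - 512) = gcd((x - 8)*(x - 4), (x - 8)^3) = x - 8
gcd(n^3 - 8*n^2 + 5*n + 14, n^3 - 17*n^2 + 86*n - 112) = n^2 - 9*n + 14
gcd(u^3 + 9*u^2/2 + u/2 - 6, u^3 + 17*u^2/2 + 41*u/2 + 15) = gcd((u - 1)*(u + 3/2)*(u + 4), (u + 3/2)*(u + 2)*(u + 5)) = u + 3/2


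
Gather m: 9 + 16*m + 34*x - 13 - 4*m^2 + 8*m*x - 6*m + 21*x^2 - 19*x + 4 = -4*m^2 + m*(8*x + 10) + 21*x^2 + 15*x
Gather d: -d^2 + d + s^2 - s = -d^2 + d + s^2 - s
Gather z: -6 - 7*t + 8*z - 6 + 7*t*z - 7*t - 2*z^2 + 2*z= -14*t - 2*z^2 + z*(7*t + 10) - 12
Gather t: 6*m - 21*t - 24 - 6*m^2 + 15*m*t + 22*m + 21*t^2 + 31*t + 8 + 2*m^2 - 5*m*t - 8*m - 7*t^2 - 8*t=-4*m^2 + 20*m + 14*t^2 + t*(10*m + 2) - 16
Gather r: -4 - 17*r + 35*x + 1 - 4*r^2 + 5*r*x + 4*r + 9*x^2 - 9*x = -4*r^2 + r*(5*x - 13) + 9*x^2 + 26*x - 3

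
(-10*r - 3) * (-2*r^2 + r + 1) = 20*r^3 - 4*r^2 - 13*r - 3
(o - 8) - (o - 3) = -5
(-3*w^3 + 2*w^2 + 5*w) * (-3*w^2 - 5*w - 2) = 9*w^5 + 9*w^4 - 19*w^3 - 29*w^2 - 10*w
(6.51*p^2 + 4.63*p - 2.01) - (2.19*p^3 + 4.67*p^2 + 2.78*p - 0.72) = -2.19*p^3 + 1.84*p^2 + 1.85*p - 1.29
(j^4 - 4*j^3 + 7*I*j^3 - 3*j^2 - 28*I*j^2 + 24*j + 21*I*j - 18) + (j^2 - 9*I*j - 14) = j^4 - 4*j^3 + 7*I*j^3 - 2*j^2 - 28*I*j^2 + 24*j + 12*I*j - 32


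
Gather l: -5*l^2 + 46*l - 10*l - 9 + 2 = -5*l^2 + 36*l - 7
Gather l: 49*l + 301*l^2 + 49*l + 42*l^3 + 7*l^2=42*l^3 + 308*l^2 + 98*l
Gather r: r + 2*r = 3*r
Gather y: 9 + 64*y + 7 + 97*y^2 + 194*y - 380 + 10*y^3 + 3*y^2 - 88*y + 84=10*y^3 + 100*y^2 + 170*y - 280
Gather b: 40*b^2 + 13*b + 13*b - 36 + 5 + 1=40*b^2 + 26*b - 30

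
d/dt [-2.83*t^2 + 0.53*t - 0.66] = 0.53 - 5.66*t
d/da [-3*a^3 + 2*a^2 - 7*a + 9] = -9*a^2 + 4*a - 7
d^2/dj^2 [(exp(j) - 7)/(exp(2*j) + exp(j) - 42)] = (exp(4*j) - 29*exp(3*j) + 231*exp(2*j) - 1141*exp(j) + 1470)*exp(j)/(exp(6*j) + 3*exp(5*j) - 123*exp(4*j) - 251*exp(3*j) + 5166*exp(2*j) + 5292*exp(j) - 74088)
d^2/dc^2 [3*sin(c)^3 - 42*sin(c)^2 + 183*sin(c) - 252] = -27*sin(c)^3 + 168*sin(c)^2 - 165*sin(c) - 84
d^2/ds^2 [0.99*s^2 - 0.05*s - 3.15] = 1.98000000000000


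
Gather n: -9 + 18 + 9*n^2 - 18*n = 9*n^2 - 18*n + 9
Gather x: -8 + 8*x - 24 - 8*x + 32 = 0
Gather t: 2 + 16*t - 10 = 16*t - 8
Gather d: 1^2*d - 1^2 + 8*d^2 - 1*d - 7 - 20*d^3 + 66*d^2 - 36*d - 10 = -20*d^3 + 74*d^2 - 36*d - 18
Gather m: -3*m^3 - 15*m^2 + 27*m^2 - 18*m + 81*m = -3*m^3 + 12*m^2 + 63*m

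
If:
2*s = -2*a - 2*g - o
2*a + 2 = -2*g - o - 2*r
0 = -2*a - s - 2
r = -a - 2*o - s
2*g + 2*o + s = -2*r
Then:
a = -3/5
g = 3/5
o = 8/5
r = -9/5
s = -4/5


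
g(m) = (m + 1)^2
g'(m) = 2*m + 2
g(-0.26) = 0.55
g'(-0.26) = 1.48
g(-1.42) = 0.18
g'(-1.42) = -0.84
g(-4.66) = 13.40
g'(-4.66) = -7.32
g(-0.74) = 0.07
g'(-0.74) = 0.52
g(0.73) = 2.99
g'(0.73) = 3.46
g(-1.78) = 0.61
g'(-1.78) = -1.56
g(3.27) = 18.23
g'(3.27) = 8.54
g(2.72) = 13.84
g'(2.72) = 7.44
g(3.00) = 16.00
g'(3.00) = 8.00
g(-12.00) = 121.00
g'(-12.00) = -22.00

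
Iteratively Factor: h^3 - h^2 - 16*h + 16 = (h - 1)*(h^2 - 16) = (h - 4)*(h - 1)*(h + 4)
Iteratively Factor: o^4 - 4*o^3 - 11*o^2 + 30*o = (o - 5)*(o^3 + o^2 - 6*o) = o*(o - 5)*(o^2 + o - 6) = o*(o - 5)*(o + 3)*(o - 2)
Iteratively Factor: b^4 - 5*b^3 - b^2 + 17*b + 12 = (b - 3)*(b^3 - 2*b^2 - 7*b - 4) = (b - 4)*(b - 3)*(b^2 + 2*b + 1) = (b - 4)*(b - 3)*(b + 1)*(b + 1)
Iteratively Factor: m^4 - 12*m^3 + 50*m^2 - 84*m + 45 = (m - 3)*(m^3 - 9*m^2 + 23*m - 15) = (m - 3)*(m - 1)*(m^2 - 8*m + 15) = (m - 5)*(m - 3)*(m - 1)*(m - 3)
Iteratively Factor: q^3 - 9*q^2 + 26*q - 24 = (q - 2)*(q^2 - 7*q + 12) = (q - 3)*(q - 2)*(q - 4)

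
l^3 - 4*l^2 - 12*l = l*(l - 6)*(l + 2)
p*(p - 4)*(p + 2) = p^3 - 2*p^2 - 8*p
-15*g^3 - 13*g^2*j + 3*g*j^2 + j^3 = (-3*g + j)*(g + j)*(5*g + j)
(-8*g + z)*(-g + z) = 8*g^2 - 9*g*z + z^2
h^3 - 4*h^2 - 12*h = h*(h - 6)*(h + 2)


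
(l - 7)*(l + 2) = l^2 - 5*l - 14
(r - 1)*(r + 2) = r^2 + r - 2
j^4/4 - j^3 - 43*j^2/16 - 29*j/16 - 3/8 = (j/4 + 1/4)*(j - 6)*(j + 1/2)^2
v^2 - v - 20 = (v - 5)*(v + 4)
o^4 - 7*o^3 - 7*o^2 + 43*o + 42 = (o - 7)*(o - 3)*(o + 1)*(o + 2)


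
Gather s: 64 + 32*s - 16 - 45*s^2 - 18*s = -45*s^2 + 14*s + 48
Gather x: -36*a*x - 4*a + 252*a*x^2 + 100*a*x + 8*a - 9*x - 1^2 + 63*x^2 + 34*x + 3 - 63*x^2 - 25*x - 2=252*a*x^2 + 64*a*x + 4*a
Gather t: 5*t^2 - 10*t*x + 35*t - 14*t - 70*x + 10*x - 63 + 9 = 5*t^2 + t*(21 - 10*x) - 60*x - 54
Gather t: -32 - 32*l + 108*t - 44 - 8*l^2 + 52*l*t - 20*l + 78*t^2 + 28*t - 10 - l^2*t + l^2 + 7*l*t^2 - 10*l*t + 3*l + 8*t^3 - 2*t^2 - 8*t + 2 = -7*l^2 - 49*l + 8*t^3 + t^2*(7*l + 76) + t*(-l^2 + 42*l + 128) - 84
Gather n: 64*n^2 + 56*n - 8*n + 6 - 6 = 64*n^2 + 48*n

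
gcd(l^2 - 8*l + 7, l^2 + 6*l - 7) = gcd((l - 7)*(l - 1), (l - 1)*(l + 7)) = l - 1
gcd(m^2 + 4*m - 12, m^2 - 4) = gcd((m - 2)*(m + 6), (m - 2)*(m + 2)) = m - 2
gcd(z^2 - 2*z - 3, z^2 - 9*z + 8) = 1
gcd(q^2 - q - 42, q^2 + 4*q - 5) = 1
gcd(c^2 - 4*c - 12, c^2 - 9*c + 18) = c - 6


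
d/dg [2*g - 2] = 2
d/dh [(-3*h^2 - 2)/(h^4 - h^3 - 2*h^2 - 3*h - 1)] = (6*h*(-h^4 + h^3 + 2*h^2 + 3*h + 1) - (3*h^2 + 2)*(-4*h^3 + 3*h^2 + 4*h + 3))/(-h^4 + h^3 + 2*h^2 + 3*h + 1)^2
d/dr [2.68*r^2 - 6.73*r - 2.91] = 5.36*r - 6.73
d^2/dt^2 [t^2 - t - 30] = 2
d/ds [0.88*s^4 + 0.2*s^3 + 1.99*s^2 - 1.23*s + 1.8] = 3.52*s^3 + 0.6*s^2 + 3.98*s - 1.23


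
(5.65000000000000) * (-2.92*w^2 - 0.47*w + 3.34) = -16.498*w^2 - 2.6555*w + 18.871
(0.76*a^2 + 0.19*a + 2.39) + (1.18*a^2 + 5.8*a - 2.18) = 1.94*a^2 + 5.99*a + 0.21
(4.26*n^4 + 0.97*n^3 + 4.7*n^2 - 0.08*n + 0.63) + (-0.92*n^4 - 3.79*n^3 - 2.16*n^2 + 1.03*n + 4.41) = 3.34*n^4 - 2.82*n^3 + 2.54*n^2 + 0.95*n + 5.04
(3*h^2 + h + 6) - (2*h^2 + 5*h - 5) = h^2 - 4*h + 11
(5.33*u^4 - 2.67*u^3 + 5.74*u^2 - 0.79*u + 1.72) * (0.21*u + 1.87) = 1.1193*u^5 + 9.4064*u^4 - 3.7875*u^3 + 10.5679*u^2 - 1.1161*u + 3.2164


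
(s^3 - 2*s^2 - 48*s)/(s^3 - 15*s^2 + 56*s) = (s + 6)/(s - 7)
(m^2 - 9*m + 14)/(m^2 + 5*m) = (m^2 - 9*m + 14)/(m*(m + 5))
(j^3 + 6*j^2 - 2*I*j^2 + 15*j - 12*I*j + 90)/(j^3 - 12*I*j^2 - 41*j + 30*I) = (j^2 + 3*j*(2 + I) + 18*I)/(j^2 - 7*I*j - 6)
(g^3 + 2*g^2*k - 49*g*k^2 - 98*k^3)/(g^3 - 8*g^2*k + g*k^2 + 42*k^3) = (g + 7*k)/(g - 3*k)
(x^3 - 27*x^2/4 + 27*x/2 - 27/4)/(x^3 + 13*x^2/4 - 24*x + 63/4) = (x - 3)/(x + 7)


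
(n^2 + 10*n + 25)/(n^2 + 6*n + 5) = (n + 5)/(n + 1)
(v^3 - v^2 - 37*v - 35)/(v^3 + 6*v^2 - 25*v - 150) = (v^2 - 6*v - 7)/(v^2 + v - 30)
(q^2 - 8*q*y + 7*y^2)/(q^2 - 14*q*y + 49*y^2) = (-q + y)/(-q + 7*y)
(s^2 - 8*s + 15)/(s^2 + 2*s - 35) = (s - 3)/(s + 7)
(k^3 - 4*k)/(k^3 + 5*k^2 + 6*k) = (k - 2)/(k + 3)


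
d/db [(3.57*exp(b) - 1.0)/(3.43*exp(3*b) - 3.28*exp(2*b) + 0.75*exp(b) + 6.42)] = (-24.4902*exp(3*b) + 21.9996*exp(2*b) - 6.56*exp(b) + 23.6694)*exp(b)/(11.7649*exp(6*b) - 22.5008*exp(5*b) + 15.9034*exp(4*b) + 39.1212*exp(3*b) - 41.5527*exp(2*b) + 9.63*exp(b) + 41.2164)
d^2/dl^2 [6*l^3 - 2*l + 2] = 36*l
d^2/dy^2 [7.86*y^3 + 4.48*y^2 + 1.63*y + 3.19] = 47.16*y + 8.96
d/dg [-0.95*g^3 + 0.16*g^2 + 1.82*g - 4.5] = -2.85*g^2 + 0.32*g + 1.82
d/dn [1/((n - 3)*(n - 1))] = 2*(2 - n)/(n^4 - 8*n^3 + 22*n^2 - 24*n + 9)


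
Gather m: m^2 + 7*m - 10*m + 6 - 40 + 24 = m^2 - 3*m - 10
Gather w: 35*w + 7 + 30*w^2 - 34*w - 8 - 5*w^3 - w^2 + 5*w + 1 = -5*w^3 + 29*w^2 + 6*w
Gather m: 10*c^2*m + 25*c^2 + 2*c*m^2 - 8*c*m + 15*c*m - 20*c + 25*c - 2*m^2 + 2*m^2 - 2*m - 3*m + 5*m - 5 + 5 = 25*c^2 + 2*c*m^2 + 5*c + m*(10*c^2 + 7*c)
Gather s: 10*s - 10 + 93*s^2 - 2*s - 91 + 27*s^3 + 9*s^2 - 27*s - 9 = 27*s^3 + 102*s^2 - 19*s - 110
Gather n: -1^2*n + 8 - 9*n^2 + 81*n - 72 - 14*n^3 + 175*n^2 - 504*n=-14*n^3 + 166*n^2 - 424*n - 64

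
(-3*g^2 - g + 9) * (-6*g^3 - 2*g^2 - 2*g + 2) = 18*g^5 + 12*g^4 - 46*g^3 - 22*g^2 - 20*g + 18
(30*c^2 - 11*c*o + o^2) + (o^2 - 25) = 30*c^2 - 11*c*o + 2*o^2 - 25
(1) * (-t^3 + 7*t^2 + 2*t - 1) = -t^3 + 7*t^2 + 2*t - 1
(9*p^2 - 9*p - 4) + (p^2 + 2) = 10*p^2 - 9*p - 2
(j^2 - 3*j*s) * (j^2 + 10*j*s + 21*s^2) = j^4 + 7*j^3*s - 9*j^2*s^2 - 63*j*s^3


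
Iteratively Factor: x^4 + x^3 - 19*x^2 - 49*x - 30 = (x + 1)*(x^3 - 19*x - 30) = (x + 1)*(x + 3)*(x^2 - 3*x - 10) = (x + 1)*(x + 2)*(x + 3)*(x - 5)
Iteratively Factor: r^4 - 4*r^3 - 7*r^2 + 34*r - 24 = (r - 4)*(r^3 - 7*r + 6) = (r - 4)*(r - 2)*(r^2 + 2*r - 3) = (r - 4)*(r - 2)*(r + 3)*(r - 1)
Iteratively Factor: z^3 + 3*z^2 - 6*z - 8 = (z + 1)*(z^2 + 2*z - 8) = (z + 1)*(z + 4)*(z - 2)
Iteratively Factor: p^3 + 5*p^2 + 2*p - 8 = (p - 1)*(p^2 + 6*p + 8) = (p - 1)*(p + 2)*(p + 4)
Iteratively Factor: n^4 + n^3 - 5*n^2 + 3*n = (n - 1)*(n^3 + 2*n^2 - 3*n) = n*(n - 1)*(n^2 + 2*n - 3) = n*(n - 1)*(n + 3)*(n - 1)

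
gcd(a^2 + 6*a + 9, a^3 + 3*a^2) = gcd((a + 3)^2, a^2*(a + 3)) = a + 3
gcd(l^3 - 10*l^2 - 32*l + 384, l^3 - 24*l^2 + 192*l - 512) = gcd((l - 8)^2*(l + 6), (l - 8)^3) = l^2 - 16*l + 64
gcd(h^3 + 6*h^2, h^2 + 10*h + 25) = 1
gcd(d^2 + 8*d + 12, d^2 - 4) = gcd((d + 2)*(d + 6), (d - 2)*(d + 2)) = d + 2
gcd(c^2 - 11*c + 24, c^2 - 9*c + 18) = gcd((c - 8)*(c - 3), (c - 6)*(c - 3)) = c - 3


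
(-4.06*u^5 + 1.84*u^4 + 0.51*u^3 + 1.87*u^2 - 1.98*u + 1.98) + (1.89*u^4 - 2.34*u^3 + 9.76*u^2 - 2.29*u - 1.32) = -4.06*u^5 + 3.73*u^4 - 1.83*u^3 + 11.63*u^2 - 4.27*u + 0.66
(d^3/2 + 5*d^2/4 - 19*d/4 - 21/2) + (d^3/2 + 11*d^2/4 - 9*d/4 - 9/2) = d^3 + 4*d^2 - 7*d - 15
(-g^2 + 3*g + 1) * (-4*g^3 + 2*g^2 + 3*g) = 4*g^5 - 14*g^4 - g^3 + 11*g^2 + 3*g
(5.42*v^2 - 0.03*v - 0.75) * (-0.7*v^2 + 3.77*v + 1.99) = -3.794*v^4 + 20.4544*v^3 + 11.1977*v^2 - 2.8872*v - 1.4925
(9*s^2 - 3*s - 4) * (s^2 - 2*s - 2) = 9*s^4 - 21*s^3 - 16*s^2 + 14*s + 8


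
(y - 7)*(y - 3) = y^2 - 10*y + 21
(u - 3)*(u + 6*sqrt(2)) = u^2 - 3*u + 6*sqrt(2)*u - 18*sqrt(2)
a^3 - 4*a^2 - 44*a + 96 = (a - 8)*(a - 2)*(a + 6)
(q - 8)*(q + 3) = q^2 - 5*q - 24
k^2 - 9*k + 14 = (k - 7)*(k - 2)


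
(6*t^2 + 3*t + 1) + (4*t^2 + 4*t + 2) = 10*t^2 + 7*t + 3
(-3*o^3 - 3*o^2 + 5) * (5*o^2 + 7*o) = -15*o^5 - 36*o^4 - 21*o^3 + 25*o^2 + 35*o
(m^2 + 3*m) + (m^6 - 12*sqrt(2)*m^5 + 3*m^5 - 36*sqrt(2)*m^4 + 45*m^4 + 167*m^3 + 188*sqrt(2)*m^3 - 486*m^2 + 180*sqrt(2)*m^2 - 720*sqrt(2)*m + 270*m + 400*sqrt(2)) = m^6 - 12*sqrt(2)*m^5 + 3*m^5 - 36*sqrt(2)*m^4 + 45*m^4 + 167*m^3 + 188*sqrt(2)*m^3 - 485*m^2 + 180*sqrt(2)*m^2 - 720*sqrt(2)*m + 273*m + 400*sqrt(2)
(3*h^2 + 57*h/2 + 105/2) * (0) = 0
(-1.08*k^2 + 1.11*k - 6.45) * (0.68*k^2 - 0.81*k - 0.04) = -0.7344*k^4 + 1.6296*k^3 - 5.2419*k^2 + 5.1801*k + 0.258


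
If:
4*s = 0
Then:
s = 0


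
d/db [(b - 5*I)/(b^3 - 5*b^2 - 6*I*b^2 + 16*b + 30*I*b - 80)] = (-2*b^3 + b^2*(5 + 21*I) + b*(60 - 50*I) - 230 + 80*I)/(b^6 + b^5*(-10 - 12*I) + b^4*(21 + 120*I) + b^3*(40 - 492*I) + b^2*(156 + 1920*I) + b*(-2560 - 4800*I) + 6400)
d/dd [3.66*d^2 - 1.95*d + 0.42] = 7.32*d - 1.95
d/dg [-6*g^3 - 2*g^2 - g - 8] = -18*g^2 - 4*g - 1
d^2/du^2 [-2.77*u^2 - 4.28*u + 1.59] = -5.54000000000000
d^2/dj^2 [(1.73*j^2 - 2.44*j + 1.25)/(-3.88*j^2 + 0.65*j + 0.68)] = (-2.8421709430404e-14*j^4 + 64.7393520000001*j^3 - 140.294592*j^2 + 57.541176*j - 11.409114)/(58.411072*j^6 - 29.35608*j^5 - 25.793076*j^4 + 10.015135*j^3 + 4.520436*j^2 - 0.90168*j - 0.314432)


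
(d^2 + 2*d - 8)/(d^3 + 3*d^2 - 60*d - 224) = (d - 2)/(d^2 - d - 56)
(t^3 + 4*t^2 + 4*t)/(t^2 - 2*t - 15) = t*(t^2 + 4*t + 4)/(t^2 - 2*t - 15)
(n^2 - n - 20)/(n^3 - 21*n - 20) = 1/(n + 1)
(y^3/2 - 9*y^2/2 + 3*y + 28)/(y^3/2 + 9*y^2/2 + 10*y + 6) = (y^2 - 11*y + 28)/(y^2 + 7*y + 6)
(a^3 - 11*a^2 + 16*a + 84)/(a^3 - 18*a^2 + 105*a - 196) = (a^2 - 4*a - 12)/(a^2 - 11*a + 28)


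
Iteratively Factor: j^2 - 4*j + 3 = (j - 3)*(j - 1)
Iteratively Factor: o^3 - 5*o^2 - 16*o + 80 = (o - 4)*(o^2 - o - 20) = (o - 5)*(o - 4)*(o + 4)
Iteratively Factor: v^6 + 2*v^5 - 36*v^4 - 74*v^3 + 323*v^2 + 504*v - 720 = (v + 3)*(v^5 - v^4 - 33*v^3 + 25*v^2 + 248*v - 240) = (v - 5)*(v + 3)*(v^4 + 4*v^3 - 13*v^2 - 40*v + 48) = (v - 5)*(v + 3)*(v + 4)*(v^3 - 13*v + 12) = (v - 5)*(v - 1)*(v + 3)*(v + 4)*(v^2 + v - 12) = (v - 5)*(v - 1)*(v + 3)*(v + 4)^2*(v - 3)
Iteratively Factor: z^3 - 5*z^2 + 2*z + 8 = (z - 2)*(z^2 - 3*z - 4) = (z - 4)*(z - 2)*(z + 1)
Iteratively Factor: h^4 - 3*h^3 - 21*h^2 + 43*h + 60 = (h - 3)*(h^3 - 21*h - 20) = (h - 3)*(h + 1)*(h^2 - h - 20) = (h - 3)*(h + 1)*(h + 4)*(h - 5)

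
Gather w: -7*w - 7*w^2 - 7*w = -7*w^2 - 14*w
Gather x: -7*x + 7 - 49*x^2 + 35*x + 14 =-49*x^2 + 28*x + 21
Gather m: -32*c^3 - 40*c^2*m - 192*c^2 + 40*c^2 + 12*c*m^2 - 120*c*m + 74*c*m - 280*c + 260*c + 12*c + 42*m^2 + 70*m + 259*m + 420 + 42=-32*c^3 - 152*c^2 - 8*c + m^2*(12*c + 42) + m*(-40*c^2 - 46*c + 329) + 462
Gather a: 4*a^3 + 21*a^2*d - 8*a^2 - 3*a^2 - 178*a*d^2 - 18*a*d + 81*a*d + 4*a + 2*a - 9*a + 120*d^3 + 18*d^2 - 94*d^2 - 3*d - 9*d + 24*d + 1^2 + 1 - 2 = 4*a^3 + a^2*(21*d - 11) + a*(-178*d^2 + 63*d - 3) + 120*d^3 - 76*d^2 + 12*d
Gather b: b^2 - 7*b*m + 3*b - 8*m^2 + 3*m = b^2 + b*(3 - 7*m) - 8*m^2 + 3*m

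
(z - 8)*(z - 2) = z^2 - 10*z + 16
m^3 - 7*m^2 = m^2*(m - 7)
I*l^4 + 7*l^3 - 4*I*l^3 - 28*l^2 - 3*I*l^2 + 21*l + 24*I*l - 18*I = (l - 3)*(l - 6*I)*(l - I)*(I*l - I)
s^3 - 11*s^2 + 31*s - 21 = (s - 7)*(s - 3)*(s - 1)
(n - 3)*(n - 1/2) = n^2 - 7*n/2 + 3/2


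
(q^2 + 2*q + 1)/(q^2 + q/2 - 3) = 2*(q^2 + 2*q + 1)/(2*q^2 + q - 6)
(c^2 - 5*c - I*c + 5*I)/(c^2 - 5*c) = (c - I)/c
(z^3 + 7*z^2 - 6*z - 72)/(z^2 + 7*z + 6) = (z^2 + z - 12)/(z + 1)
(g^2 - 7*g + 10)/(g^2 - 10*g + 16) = (g - 5)/(g - 8)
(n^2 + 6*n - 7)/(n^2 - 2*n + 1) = (n + 7)/(n - 1)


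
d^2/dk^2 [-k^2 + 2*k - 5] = -2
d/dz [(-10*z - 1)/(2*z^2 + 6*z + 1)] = 4*(5*z^2 + z - 1)/(4*z^4 + 24*z^3 + 40*z^2 + 12*z + 1)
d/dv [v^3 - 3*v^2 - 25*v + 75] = 3*v^2 - 6*v - 25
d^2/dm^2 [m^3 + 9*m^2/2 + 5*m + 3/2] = 6*m + 9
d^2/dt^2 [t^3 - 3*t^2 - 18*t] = 6*t - 6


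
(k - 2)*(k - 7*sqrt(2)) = k^2 - 7*sqrt(2)*k - 2*k + 14*sqrt(2)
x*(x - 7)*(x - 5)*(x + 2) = x^4 - 10*x^3 + 11*x^2 + 70*x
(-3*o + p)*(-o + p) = 3*o^2 - 4*o*p + p^2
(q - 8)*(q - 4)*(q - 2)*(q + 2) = q^4 - 12*q^3 + 28*q^2 + 48*q - 128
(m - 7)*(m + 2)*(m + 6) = m^3 + m^2 - 44*m - 84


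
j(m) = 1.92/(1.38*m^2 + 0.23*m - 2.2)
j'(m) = 1.92*(-2.76*m - 0.23)/(1.38*m^2 + 0.23*m - 2.2)^2 = (-5.2992*m - 0.4416)/(1.38*m^2 + 0.23*m - 2.2)^2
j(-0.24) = -0.88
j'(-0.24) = 0.18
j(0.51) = -1.11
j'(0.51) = -1.06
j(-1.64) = 1.69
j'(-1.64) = 6.41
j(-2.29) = 0.43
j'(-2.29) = 0.57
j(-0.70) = -1.14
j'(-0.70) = 1.15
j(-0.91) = -1.52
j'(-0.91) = 2.73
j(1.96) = 0.54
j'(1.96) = -0.86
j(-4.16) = 0.09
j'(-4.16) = 0.05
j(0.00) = -0.87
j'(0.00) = -0.09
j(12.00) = 0.01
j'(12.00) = -0.00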